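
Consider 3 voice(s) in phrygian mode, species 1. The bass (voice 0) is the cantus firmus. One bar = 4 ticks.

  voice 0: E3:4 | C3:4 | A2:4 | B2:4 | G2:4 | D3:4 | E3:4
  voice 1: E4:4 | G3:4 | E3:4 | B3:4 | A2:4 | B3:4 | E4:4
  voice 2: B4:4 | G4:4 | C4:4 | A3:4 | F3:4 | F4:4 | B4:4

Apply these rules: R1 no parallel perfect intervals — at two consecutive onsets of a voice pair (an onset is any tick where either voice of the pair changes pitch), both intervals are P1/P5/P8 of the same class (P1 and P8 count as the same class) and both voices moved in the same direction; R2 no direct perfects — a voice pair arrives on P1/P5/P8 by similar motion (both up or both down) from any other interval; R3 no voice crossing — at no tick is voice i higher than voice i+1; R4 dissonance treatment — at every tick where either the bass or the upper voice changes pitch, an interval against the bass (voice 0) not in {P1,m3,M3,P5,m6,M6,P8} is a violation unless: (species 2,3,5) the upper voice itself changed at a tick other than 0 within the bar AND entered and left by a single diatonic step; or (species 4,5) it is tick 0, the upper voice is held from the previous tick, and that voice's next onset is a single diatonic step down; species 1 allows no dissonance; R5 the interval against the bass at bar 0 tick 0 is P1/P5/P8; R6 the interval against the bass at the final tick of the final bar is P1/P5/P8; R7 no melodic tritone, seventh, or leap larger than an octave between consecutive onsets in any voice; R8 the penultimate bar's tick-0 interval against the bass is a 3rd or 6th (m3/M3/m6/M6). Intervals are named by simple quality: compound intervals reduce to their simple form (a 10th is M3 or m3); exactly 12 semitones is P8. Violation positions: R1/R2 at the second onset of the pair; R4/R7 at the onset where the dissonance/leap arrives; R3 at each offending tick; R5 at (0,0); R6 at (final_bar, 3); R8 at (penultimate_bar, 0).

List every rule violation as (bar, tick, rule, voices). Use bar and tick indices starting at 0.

(1, 0, R1, (0, 2))
(1, 0, R2, (0, 1))
(1, 0, R2, (1, 2))
(2, 0, R1, (0, 1))
(3, 0, R2, (0, 1))
(3, 0, R3, (1, 2))
(3, 0, R4, (0, 2))
(3, 1, R3, (1, 2))
(3, 2, R3, (1, 2))
(3, 3, R3, (1, 2))
(4, 0, R4, (0, 1))
(4, 0, R4, (0, 2))
(4, 0, R7, (1,))
(5, 0, R7, (1,))
(6, 0, R2, (0, 1))
(6, 0, R2, (0, 2))
(6, 0, R2, (1, 2))
(6, 0, R7, (2,))

bar 0: v0=E3 v1=E4 v2=B4 downbeat P5
bar 1: v0=C3 v1=G3 v2=G4 downbeat P5
bar 2: v0=A2 v1=E3 v2=C4 downbeat m3
bar 3: v0=B2 v1=B3 v2=A3 downbeat m7
bar 4: v0=G2 v1=A2 v2=F3 downbeat m7
bar 5: v0=D3 v1=B3 v2=F4 downbeat m3
bar 6: v0=E3 v1=E4 v2=B4 downbeat P5
  -> R1 @ bar 1 tick 0 v(0, 2): E3/B4 P5 -> C3/G4 P5 similar
  -> R2 @ bar 1 tick 0 v(0, 1): E3/E4 P8 -> C3/G3 P5 similar
  -> R2 @ bar 1 tick 0 v(1, 2): E4/B4 P5 -> G3/G4 P8 similar
  -> R1 @ bar 2 tick 0 v(0, 1): C3/G3 P5 -> A2/E3 P5 similar
  -> R2 @ bar 3 tick 0 v(0, 1): A2/E3 P5 -> B2/B3 P8 similar
  -> R3 @ bar 3 tick 0 v(1, 2): B3 above A3
  -> R4 @ bar 3 tick 0 v(0, 2): B2/A3 m7 untreated
  -> R3 @ bar 3 tick 1 v(1, 2): B3 above A3
  -> R3 @ bar 3 tick 2 v(1, 2): B3 above A3
  -> R3 @ bar 3 tick 3 v(1, 2): B3 above A3
  -> R4 @ bar 4 tick 0 v(0, 1): G2/A2 M2 untreated
  -> R4 @ bar 4 tick 0 v(0, 2): G2/F3 m7 untreated
  -> R7 @ bar 4 tick 0 v(1,): B3->A2 leap 14st
  -> R7 @ bar 5 tick 0 v(1,): A2->B3 leap 14st
  -> R2 @ bar 6 tick 0 v(0, 1): D3/B3 M6 -> E3/E4 P8 similar
  -> R2 @ bar 6 tick 0 v(0, 2): D3/F4 m3 -> E3/B4 P5 similar
  -> R2 @ bar 6 tick 0 v(1, 2): B3/F4 TT -> E4/B4 P5 similar
  -> R7 @ bar 6 tick 0 v(2,): F4->B4 leap 6st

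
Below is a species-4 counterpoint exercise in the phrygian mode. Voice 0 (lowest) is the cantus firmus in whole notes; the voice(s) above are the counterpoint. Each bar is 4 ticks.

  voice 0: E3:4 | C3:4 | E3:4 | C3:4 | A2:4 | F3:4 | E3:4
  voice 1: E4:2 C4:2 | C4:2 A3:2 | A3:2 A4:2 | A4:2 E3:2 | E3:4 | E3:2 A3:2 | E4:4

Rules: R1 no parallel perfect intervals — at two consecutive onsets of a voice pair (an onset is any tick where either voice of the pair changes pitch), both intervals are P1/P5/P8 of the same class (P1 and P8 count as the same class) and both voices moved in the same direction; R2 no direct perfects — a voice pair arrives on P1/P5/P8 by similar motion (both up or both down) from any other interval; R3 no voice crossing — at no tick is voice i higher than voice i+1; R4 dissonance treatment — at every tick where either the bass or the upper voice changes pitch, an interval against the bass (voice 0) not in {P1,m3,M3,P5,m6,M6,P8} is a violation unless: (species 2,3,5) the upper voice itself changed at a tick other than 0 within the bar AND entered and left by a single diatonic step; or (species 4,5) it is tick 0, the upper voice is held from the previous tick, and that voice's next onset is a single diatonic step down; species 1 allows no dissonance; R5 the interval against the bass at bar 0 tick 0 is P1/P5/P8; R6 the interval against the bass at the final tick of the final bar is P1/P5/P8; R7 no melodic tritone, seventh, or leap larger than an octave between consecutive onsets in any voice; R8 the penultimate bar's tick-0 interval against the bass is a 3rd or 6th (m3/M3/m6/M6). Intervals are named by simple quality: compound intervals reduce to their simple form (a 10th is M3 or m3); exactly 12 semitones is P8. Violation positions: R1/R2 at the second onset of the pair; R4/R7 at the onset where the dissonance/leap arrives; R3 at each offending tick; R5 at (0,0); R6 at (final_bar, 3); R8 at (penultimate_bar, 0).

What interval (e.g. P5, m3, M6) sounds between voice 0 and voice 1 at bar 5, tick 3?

M3

voice 0=F3 voice 1=A3 -> M3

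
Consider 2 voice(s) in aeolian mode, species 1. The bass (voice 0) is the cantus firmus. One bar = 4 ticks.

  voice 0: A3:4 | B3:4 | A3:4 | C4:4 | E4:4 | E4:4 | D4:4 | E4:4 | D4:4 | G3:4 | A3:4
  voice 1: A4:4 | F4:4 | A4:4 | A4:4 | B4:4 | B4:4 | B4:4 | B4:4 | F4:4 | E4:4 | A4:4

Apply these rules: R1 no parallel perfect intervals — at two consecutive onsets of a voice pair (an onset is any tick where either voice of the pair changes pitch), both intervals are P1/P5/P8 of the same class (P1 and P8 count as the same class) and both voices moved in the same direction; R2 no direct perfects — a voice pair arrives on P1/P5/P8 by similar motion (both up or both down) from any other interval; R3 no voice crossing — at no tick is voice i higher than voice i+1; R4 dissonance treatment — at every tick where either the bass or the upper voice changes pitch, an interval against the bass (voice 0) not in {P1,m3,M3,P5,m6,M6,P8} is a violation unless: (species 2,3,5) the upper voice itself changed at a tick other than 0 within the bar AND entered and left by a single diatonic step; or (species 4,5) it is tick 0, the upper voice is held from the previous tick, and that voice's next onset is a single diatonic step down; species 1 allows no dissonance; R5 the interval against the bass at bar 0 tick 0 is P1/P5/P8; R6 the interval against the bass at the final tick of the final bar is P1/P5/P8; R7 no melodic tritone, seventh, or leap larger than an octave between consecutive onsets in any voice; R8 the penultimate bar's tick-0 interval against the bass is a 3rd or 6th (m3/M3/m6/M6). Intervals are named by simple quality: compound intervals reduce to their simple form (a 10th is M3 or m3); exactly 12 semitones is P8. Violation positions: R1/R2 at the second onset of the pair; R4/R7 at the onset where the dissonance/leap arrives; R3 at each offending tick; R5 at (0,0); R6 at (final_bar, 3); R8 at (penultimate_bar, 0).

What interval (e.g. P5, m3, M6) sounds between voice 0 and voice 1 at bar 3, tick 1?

M6

voice 0=C4 voice 1=A4 -> M6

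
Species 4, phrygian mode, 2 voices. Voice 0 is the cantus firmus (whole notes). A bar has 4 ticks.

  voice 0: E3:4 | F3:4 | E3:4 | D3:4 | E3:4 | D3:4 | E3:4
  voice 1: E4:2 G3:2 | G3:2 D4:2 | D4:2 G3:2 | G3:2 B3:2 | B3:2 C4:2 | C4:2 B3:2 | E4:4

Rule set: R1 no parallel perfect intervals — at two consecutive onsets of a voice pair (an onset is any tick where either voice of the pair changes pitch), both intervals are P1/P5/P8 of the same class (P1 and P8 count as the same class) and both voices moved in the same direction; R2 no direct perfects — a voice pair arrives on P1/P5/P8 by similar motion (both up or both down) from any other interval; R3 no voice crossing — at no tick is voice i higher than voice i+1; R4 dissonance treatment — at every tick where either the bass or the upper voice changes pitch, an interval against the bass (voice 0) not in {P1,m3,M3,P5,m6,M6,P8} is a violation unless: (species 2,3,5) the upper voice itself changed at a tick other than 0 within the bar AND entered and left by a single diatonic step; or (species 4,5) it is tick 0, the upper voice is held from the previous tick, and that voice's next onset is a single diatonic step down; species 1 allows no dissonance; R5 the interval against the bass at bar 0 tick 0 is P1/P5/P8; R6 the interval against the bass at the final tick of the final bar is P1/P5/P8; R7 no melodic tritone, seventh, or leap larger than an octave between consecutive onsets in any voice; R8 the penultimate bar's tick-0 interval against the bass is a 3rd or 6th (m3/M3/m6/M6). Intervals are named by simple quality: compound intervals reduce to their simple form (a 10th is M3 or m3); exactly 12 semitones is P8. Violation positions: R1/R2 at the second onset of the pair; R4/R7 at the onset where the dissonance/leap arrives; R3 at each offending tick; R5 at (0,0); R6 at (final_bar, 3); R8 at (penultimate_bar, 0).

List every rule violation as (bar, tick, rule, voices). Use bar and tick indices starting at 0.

bar 0: v0=E3 v1=E4 downbeat P8
bar 1: v0=F3 v1=G3 downbeat M2
bar 2: v0=E3 v1=D4 downbeat m7
bar 3: v0=D3 v1=G3 downbeat P4
bar 4: v0=E3 v1=B3 downbeat P5
bar 5: v0=D3 v1=C4 downbeat m7
bar 6: v0=E3 v1=E4 downbeat P8
  -> R4 @ bar 1 tick 0 v(0, 1): F3/G3 M2 untreated
  -> R4 @ bar 2 tick 0 v(0, 1): E3/D4 m7 untreated
  -> R4 @ bar 3 tick 0 v(0, 1): D3/G3 P4 untreated
  -> R8 @ bar 5 tick 0 v(0, 1): penult m7 not 3rd/6th
  -> R2 @ bar 6 tick 0 v(0, 1): D3/B3 M6 -> E3/E4 P8 similar

(1, 0, R4, (0, 1))
(2, 0, R4, (0, 1))
(3, 0, R4, (0, 1))
(5, 0, R8, (0, 1))
(6, 0, R2, (0, 1))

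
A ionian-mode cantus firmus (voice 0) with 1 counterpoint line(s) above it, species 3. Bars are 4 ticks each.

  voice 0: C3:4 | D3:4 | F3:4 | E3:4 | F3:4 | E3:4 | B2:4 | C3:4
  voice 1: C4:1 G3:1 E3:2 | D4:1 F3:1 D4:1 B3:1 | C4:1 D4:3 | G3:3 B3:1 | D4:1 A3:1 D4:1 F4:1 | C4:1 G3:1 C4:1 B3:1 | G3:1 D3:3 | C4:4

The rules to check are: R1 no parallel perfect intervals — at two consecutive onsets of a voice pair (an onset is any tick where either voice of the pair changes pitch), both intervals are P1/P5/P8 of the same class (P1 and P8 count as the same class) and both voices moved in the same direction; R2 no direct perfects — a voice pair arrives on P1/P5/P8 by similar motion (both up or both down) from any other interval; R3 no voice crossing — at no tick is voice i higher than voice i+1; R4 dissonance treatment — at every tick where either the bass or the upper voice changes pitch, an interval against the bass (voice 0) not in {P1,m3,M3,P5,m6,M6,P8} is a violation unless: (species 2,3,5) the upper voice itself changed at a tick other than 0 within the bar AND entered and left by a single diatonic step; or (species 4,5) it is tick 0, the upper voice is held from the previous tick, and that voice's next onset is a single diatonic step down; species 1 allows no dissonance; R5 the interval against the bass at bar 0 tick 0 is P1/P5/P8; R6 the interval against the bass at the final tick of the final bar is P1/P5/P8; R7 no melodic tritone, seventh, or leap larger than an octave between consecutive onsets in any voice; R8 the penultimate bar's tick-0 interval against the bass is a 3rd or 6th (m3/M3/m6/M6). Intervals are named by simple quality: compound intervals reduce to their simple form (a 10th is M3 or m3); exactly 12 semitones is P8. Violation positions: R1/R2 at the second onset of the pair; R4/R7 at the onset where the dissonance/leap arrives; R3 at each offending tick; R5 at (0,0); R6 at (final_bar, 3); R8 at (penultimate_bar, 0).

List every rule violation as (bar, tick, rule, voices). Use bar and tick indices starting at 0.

(1, 0, R2, (0, 1))
(1, 0, R7, (1,))
(2, 0, R2, (0, 1))
(7, 0, R2, (0, 1))
(7, 0, R7, (1,))

bar 0: v0=C3 v1=C4 downbeat P8
bar 1: v0=D3 v1=D4 downbeat P8
bar 2: v0=F3 v1=C4 downbeat P5
bar 3: v0=E3 v1=G3 downbeat m3
bar 4: v0=F3 v1=D4 downbeat M6
bar 5: v0=E3 v1=C4 downbeat m6
bar 6: v0=B2 v1=G3 downbeat m6
bar 7: v0=C3 v1=C4 downbeat P8
  -> R2 @ bar 1 tick 0 v(0, 1): C3/E3 M3 -> D3/D4 P8 similar
  -> R7 @ bar 1 tick 0 v(1,): E3->D4 leap 10st
  -> R2 @ bar 2 tick 0 v(0, 1): D3/B3 M6 -> F3/C4 P5 similar
  -> R2 @ bar 7 tick 0 v(0, 1): B2/D3 m3 -> C3/C4 P8 similar
  -> R7 @ bar 7 tick 0 v(1,): D3->C4 leap 10st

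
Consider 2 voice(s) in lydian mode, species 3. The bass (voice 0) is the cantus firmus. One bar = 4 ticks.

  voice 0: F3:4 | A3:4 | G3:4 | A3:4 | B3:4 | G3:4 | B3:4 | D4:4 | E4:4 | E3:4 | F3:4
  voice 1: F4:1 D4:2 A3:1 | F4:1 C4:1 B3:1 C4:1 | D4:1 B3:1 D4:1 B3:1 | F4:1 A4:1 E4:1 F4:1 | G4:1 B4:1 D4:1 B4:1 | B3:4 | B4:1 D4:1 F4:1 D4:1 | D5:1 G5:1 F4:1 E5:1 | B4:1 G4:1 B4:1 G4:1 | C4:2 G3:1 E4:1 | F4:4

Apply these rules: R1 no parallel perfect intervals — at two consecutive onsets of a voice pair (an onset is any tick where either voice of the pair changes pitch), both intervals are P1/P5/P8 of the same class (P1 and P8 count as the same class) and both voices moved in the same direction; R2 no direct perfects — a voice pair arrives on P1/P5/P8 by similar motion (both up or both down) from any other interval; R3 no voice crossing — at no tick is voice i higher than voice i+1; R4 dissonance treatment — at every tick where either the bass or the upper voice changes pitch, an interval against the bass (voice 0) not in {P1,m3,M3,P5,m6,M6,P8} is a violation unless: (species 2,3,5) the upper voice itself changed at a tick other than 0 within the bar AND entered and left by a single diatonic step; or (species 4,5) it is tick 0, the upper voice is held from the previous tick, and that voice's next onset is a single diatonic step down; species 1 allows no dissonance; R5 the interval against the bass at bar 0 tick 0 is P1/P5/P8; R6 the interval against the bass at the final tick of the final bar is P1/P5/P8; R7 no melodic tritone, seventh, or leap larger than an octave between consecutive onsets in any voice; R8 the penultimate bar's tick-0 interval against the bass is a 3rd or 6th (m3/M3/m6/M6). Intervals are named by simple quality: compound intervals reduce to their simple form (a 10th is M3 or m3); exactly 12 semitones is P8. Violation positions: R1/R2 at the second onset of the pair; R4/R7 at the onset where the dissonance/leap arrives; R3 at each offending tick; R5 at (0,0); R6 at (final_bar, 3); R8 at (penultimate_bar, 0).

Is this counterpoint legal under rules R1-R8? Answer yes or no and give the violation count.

No (9 violations)

bar 0: v0=F3 v1=F4 (P8)
bar 1: v0=A3 v1=F4 (m6)
bar 2: v0=G3 v1=D4 (P5)
bar 3: v0=A3 v1=F4 (m6)
bar 4: v0=B3 v1=G4 (m6)
bar 5: v0=G3 v1=B3 (M3)
bar 6: v0=B3 v1=B4 (P8)
bar 7: v0=D4 v1=D5 (P8)
bar 8: v0=E4 v1=B4 (P5)
bar 9: v0=E3 v1=C4 (m6)
bar 10: v0=F3 v1=F4 (P8)
  R7 @ bar3.0: B3->F4 leap 6st
  R2 @ bar6.0: G3/B3 M3 -> B3/B4 P8 similar
  R4 @ bar6.2: B3/F4 TT untreated
  R2 @ bar7.0: B3/D4 m3 -> D4/D5 P8 similar
  R4 @ bar7.1: D4/G5 P4 untreated
  R7 @ bar7.2: G5->F4 leap 14st
  R4 @ bar7.3: D4/E5 M2 untreated
  R7 @ bar7.3: F4->E5 leap 11st
  R1 @ bar10.0: E3/E4 P8 -> F3/F4 P8 similar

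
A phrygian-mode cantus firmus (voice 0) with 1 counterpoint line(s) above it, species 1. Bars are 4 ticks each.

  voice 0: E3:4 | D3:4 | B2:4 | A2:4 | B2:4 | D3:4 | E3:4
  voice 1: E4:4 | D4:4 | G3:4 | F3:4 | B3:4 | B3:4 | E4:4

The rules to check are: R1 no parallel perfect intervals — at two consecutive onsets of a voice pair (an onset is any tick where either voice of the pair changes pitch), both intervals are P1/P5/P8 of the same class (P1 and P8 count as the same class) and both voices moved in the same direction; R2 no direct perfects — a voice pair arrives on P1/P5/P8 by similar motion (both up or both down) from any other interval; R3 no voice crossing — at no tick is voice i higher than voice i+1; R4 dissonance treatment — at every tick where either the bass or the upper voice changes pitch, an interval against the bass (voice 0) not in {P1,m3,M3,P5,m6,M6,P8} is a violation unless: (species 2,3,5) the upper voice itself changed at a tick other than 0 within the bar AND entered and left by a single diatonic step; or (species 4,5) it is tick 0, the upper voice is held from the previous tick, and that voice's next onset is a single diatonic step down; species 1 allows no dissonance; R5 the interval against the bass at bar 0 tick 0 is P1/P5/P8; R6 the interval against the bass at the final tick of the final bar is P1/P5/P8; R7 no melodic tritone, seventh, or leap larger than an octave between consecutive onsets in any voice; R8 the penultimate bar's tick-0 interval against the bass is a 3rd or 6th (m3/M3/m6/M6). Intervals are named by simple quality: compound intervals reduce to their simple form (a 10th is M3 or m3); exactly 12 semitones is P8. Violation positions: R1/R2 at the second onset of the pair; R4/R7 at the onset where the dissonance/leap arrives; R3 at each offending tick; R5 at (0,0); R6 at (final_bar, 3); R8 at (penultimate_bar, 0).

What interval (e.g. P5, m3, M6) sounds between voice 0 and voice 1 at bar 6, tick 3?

P8

voice 0=E3 voice 1=E4 -> P8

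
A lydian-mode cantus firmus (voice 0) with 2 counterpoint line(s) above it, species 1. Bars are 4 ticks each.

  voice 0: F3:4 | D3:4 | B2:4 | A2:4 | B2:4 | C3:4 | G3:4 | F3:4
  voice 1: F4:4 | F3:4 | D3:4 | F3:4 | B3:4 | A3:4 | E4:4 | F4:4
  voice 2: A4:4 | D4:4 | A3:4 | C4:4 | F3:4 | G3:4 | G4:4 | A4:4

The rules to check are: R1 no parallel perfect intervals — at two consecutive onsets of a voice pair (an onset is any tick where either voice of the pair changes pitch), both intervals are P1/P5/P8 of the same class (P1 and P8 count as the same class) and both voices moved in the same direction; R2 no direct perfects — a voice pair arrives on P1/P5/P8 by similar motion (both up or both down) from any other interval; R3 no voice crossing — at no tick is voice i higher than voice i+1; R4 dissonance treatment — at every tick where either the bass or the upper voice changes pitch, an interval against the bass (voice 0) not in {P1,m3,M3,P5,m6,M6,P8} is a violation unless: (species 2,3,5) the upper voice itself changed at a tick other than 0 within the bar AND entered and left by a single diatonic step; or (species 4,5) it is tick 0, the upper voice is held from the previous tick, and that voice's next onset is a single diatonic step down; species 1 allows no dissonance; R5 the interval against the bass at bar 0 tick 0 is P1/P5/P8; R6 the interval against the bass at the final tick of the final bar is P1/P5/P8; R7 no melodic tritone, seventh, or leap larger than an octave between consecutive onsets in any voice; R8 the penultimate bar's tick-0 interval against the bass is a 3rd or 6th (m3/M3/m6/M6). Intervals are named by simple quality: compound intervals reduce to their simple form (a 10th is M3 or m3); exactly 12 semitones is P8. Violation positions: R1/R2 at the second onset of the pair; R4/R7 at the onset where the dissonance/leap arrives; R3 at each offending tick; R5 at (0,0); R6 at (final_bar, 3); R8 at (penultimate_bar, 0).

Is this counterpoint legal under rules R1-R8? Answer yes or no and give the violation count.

No (20 violations)

bar 0: v0=F3 v1=F4 v2=A4 (M3)
bar 1: v0=D3 v1=F3 v2=D4 (P8)
bar 2: v0=B2 v1=D3 v2=A3 (m7)
bar 3: v0=A2 v1=F3 v2=C4 (m3)
bar 4: v0=B2 v1=B3 v2=F3 (TT)
bar 5: v0=C3 v1=A3 v2=G3 (P5)
bar 6: v0=G3 v1=E4 v2=G4 (P8)
bar 7: v0=F3 v1=F4 v2=A4 (M3)
  R5 @ bar0.0: opens on M3
  R2 @ bar1.0: F3/A4 M3 -> D3/D4 P8 similar
  R2 @ bar2.0: F3/D4 M6 -> D3/A3 P5 similar
  R4 @ bar2.0: B2/A3 m7 untreated
  R1 @ bar3.0: D3/A3 P5 -> F3/C4 P5 similar
  R2 @ bar4.0: A2/F3 m6 -> B2/B3 P8 similar
  R3 @ bar4.0: B3 above F3
  R4 @ bar4.0: B2/F3 TT untreated
  R7 @ bar4.0: F3->B3 leap 6st
  R3 @ bar4.1: B3 above F3
  R3 @ bar4.2: B3 above F3
  R3 @ bar4.3: B3 above F3
  R2 @ bar5.0: B2/F3 TT -> C3/G3 P5 similar
  R3 @ bar5.0: A3 above G3
  R3 @ bar5.1: A3 above G3
  R3 @ bar5.2: A3 above G3
  R3 @ bar5.3: A3 above G3
  R2 @ bar6.0: C3/G3 P5 -> G3/G4 P8 similar
  R8 @ bar6.0: penult P8 not 3rd/6th
  R6 @ bar7.3: closes on M3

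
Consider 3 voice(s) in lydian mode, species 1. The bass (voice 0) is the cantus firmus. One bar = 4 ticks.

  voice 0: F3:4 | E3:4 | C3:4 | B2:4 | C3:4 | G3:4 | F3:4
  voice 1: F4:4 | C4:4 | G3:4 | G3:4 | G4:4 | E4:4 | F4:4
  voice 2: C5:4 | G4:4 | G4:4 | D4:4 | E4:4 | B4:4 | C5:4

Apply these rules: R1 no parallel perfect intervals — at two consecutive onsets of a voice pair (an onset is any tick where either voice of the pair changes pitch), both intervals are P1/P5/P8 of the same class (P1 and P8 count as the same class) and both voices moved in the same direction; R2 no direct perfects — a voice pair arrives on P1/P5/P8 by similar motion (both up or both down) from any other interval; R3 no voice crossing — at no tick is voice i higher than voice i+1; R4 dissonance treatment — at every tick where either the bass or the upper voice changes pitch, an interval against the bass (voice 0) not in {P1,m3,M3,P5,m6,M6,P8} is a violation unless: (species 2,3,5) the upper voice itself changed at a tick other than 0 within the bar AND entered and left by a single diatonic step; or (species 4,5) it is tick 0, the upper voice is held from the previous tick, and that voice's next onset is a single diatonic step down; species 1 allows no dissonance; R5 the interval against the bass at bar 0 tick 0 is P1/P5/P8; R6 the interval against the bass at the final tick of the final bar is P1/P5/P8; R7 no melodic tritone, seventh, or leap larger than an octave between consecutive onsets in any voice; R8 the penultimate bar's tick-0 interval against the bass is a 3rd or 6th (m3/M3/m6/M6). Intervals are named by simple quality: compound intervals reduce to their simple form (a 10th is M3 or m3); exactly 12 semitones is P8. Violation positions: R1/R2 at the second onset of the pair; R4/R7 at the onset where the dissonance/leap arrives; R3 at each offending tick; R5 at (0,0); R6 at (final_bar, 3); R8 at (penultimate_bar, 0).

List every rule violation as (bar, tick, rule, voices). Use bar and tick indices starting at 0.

(1, 0, R1, (1, 2))
(2, 0, R2, (0, 1))
(4, 0, R2, (0, 1))
(4, 0, R3, (1, 2))
(4, 1, R3, (1, 2))
(4, 2, R3, (1, 2))
(4, 3, R3, (1, 2))
(6, 0, R1, (1, 2))

bar 0: v0=F3 v1=F4 v2=C5 downbeat P5
bar 1: v0=E3 v1=C4 v2=G4 downbeat m3
bar 2: v0=C3 v1=G3 v2=G4 downbeat P5
bar 3: v0=B2 v1=G3 v2=D4 downbeat m3
bar 4: v0=C3 v1=G4 v2=E4 downbeat M3
bar 5: v0=G3 v1=E4 v2=B4 downbeat M3
bar 6: v0=F3 v1=F4 v2=C5 downbeat P5
  -> R1 @ bar 1 tick 0 v(1, 2): F4/C5 P5 -> C4/G4 P5 similar
  -> R2 @ bar 2 tick 0 v(0, 1): E3/C4 m6 -> C3/G3 P5 similar
  -> R2 @ bar 4 tick 0 v(0, 1): B2/G3 m6 -> C3/G4 P5 similar
  -> R3 @ bar 4 tick 0 v(1, 2): G4 above E4
  -> R3 @ bar 4 tick 1 v(1, 2): G4 above E4
  -> R3 @ bar 4 tick 2 v(1, 2): G4 above E4
  -> R3 @ bar 4 tick 3 v(1, 2): G4 above E4
  -> R1 @ bar 6 tick 0 v(1, 2): E4/B4 P5 -> F4/C5 P5 similar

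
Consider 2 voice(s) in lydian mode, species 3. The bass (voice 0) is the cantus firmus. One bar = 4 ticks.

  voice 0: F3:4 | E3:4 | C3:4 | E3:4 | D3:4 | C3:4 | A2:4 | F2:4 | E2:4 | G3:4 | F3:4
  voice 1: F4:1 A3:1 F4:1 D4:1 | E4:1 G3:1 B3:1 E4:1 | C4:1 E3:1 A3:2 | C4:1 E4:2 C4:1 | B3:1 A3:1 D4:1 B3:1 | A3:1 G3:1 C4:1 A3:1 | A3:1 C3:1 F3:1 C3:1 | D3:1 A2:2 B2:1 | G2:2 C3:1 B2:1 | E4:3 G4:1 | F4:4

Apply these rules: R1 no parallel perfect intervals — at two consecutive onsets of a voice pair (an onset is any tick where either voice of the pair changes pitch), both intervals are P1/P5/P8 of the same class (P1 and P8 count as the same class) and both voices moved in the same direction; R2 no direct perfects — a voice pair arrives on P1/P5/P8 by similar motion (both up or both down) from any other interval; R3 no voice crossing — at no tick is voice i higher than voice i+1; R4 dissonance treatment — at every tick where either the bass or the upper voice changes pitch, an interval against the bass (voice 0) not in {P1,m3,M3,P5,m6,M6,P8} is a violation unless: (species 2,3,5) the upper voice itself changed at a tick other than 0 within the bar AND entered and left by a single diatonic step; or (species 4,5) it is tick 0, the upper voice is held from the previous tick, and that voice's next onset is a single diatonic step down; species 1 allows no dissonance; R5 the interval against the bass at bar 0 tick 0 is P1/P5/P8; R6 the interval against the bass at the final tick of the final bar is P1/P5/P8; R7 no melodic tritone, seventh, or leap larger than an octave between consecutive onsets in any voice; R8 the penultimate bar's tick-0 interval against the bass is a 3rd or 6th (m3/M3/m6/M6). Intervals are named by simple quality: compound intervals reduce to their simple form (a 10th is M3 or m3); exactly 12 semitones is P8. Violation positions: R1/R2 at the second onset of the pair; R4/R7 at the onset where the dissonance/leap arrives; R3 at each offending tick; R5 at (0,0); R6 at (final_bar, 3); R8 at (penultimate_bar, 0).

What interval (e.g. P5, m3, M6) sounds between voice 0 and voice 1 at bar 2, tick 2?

M6

voice 0=C3 voice 1=A3 -> M6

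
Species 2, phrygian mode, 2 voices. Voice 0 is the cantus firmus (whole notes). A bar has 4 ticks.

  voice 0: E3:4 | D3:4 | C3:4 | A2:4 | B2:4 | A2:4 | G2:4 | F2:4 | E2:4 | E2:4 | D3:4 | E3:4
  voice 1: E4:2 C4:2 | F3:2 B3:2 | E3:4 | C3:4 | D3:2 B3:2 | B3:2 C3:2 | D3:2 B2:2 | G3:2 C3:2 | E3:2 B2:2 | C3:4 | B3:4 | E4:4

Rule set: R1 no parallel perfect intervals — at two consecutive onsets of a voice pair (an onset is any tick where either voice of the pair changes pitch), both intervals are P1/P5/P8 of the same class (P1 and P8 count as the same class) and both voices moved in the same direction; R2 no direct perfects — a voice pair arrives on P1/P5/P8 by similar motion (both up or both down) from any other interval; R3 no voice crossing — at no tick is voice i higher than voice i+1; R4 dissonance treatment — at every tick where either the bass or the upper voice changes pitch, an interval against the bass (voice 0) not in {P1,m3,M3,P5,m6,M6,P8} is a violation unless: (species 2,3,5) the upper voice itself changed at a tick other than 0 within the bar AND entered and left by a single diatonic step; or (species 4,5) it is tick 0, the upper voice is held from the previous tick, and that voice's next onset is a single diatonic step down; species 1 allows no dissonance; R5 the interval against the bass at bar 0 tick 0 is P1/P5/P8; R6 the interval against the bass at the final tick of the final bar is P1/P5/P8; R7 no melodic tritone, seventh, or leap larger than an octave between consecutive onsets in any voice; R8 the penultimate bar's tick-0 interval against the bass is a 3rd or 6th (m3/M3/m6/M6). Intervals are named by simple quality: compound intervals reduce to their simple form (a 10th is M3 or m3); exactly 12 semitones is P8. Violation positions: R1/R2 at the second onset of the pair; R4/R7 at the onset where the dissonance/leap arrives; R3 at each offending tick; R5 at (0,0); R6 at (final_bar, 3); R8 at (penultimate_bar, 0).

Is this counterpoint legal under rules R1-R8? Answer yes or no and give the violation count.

No (7 violations)

bar 0: v0=E3 v1=E4 (P8)
bar 1: v0=D3 v1=F3 (m3)
bar 2: v0=C3 v1=E3 (M3)
bar 3: v0=A2 v1=C3 (m3)
bar 4: v0=B2 v1=D3 (m3)
bar 5: v0=A2 v1=B3 (M2)
bar 6: v0=G2 v1=D3 (P5)
bar 7: v0=F2 v1=G3 (M2)
bar 8: v0=E2 v1=E3 (P8)
bar 9: v0=E2 v1=C3 (m6)
bar 10: v0=D3 v1=B3 (M6)
bar 11: v0=E3 v1=E4 (P8)
  R7 @ bar1.2: F3->B3 leap 6st
  R4 @ bar5.0: A2/B3 M2 untreated
  R7 @ bar5.2: B3->C3 leap 11st
  R4 @ bar7.0: F2/G3 M2 untreated
  R7 @ bar10.0: E2->D3 leap 10st
  R7 @ bar10.0: C3->B3 leap 11st
  R2 @ bar11.0: D3/B3 M6 -> E3/E4 P8 similar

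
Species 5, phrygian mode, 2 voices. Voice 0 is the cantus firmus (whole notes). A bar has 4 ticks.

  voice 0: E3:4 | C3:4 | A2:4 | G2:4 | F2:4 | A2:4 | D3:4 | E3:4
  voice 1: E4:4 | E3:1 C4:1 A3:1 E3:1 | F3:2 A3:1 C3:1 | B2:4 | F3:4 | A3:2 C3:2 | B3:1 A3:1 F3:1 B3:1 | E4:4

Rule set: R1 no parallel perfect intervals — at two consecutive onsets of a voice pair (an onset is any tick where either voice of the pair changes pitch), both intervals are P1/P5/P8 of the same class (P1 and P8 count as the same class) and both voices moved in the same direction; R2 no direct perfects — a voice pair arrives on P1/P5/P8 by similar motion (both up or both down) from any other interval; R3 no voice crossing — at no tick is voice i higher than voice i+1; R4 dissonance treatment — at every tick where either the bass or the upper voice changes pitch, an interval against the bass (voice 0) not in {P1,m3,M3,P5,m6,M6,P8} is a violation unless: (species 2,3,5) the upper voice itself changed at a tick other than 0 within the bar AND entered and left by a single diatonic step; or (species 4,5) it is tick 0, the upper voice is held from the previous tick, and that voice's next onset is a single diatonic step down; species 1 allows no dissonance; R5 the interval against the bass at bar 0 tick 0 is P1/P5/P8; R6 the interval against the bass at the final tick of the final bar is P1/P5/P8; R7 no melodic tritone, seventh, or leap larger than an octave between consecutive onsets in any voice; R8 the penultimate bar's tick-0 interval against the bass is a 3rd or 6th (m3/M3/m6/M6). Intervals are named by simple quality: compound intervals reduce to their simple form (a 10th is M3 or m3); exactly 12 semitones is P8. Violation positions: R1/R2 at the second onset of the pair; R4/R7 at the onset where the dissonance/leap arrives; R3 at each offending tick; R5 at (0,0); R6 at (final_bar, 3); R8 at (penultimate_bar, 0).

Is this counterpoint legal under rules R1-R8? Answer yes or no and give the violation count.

bar 0: v0=E3 v1=E4 (P8)
bar 1: v0=C3 v1=E3 (M3)
bar 2: v0=A2 v1=F3 (m6)
bar 3: v0=G2 v1=B2 (M3)
bar 4: v0=F2 v1=F3 (P8)
bar 5: v0=A2 v1=A3 (P8)
bar 6: v0=D3 v1=B3 (M6)
bar 7: v0=E3 v1=E4 (P8)
  R7 @ bar4.0: B2->F3 leap 6st
  R1 @ bar5.0: F2/F3 P8 -> A2/A3 P8 similar
  R7 @ bar6.0: C3->B3 leap 11st
  R7 @ bar6.3: F3->B3 leap 6st
  R2 @ bar7.0: D3/B3 M6 -> E3/E4 P8 similar

No (5 violations)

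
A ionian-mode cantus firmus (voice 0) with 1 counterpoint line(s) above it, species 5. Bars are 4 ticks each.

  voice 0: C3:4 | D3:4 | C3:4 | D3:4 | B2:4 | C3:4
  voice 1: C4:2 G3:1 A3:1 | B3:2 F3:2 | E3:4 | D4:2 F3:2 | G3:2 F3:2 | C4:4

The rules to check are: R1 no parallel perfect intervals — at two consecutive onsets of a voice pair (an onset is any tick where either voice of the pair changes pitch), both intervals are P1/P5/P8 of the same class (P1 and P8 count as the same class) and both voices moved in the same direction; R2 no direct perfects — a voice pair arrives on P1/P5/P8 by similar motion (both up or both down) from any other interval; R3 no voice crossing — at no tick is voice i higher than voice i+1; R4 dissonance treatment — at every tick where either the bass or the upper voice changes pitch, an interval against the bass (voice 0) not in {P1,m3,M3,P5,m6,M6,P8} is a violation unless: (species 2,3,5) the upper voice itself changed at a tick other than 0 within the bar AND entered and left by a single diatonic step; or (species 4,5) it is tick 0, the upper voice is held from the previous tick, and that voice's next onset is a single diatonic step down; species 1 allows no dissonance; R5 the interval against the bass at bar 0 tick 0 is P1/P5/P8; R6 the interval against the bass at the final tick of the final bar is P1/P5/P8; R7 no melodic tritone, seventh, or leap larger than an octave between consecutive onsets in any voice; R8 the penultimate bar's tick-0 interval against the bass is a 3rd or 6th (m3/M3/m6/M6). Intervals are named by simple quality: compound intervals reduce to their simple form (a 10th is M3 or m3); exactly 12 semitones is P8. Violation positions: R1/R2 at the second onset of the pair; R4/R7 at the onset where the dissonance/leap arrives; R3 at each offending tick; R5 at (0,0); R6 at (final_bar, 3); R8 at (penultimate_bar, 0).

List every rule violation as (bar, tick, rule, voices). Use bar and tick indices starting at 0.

bar 0: v0=C3 v1=C4 downbeat P8
bar 1: v0=D3 v1=B3 downbeat M6
bar 2: v0=C3 v1=E3 downbeat M3
bar 3: v0=D3 v1=D4 downbeat P8
bar 4: v0=B2 v1=G3 downbeat m6
bar 5: v0=C3 v1=C4 downbeat P8
  -> R7 @ bar 1 tick 2 v(1,): B3->F3 leap 6st
  -> R2 @ bar 3 tick 0 v(0, 1): C3/E3 M3 -> D3/D4 P8 similar
  -> R7 @ bar 3 tick 0 v(1,): E3->D4 leap 10st
  -> R4 @ bar 4 tick 2 v(0, 1): B2/F3 TT untreated
  -> R2 @ bar 5 tick 0 v(0, 1): B2/F3 TT -> C3/C4 P8 similar

(1, 2, R7, (1,))
(3, 0, R2, (0, 1))
(3, 0, R7, (1,))
(4, 2, R4, (0, 1))
(5, 0, R2, (0, 1))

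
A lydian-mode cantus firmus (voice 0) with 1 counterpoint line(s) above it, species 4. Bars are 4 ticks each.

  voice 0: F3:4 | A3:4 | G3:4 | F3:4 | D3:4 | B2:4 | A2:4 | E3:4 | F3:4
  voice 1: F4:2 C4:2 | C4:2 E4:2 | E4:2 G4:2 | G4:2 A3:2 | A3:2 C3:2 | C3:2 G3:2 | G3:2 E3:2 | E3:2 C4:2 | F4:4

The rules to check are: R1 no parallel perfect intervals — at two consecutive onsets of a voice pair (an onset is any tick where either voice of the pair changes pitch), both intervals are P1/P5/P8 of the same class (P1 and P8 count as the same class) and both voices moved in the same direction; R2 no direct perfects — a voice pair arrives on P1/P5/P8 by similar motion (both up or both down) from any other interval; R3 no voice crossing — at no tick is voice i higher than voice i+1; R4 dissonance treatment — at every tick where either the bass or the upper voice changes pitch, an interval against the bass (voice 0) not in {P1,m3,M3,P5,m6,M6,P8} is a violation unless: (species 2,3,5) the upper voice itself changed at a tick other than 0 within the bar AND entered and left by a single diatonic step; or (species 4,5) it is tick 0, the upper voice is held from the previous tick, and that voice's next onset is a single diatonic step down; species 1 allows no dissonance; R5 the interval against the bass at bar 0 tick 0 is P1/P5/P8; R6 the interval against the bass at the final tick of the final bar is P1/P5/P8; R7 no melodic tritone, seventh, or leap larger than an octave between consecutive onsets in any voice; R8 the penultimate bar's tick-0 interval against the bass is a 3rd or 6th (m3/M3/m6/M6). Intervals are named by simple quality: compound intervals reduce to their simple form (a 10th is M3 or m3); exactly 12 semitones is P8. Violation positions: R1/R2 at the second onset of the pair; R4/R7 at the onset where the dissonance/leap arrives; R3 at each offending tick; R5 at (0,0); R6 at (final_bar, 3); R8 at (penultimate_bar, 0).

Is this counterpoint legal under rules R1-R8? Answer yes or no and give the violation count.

bar 0: v0=F3 v1=F4 (P8)
bar 1: v0=A3 v1=C4 (m3)
bar 2: v0=G3 v1=E4 (M6)
bar 3: v0=F3 v1=G4 (M2)
bar 4: v0=D3 v1=A3 (P5)
bar 5: v0=B2 v1=C3 (m2)
bar 6: v0=A2 v1=G3 (m7)
bar 7: v0=E3 v1=E3 (P1)
bar 8: v0=F3 v1=F4 (P8)
  R4 @ bar3.0: F3/G4 M2 untreated
  R7 @ bar3.2: G4->A3 leap 10st
  R3 @ bar4.2: D3 above C3
  R4 @ bar4.2: D3/C3 M2 untreated
  R3 @ bar4.3: D3 above C3
  R4 @ bar5.0: B2/C3 m2 untreated
  R4 @ bar6.0: A2/G3 m7 untreated
  R8 @ bar7.0: penult P1 not 3rd/6th
  R2 @ bar8.0: E3/C4 m6 -> F3/F4 P8 similar

No (9 violations)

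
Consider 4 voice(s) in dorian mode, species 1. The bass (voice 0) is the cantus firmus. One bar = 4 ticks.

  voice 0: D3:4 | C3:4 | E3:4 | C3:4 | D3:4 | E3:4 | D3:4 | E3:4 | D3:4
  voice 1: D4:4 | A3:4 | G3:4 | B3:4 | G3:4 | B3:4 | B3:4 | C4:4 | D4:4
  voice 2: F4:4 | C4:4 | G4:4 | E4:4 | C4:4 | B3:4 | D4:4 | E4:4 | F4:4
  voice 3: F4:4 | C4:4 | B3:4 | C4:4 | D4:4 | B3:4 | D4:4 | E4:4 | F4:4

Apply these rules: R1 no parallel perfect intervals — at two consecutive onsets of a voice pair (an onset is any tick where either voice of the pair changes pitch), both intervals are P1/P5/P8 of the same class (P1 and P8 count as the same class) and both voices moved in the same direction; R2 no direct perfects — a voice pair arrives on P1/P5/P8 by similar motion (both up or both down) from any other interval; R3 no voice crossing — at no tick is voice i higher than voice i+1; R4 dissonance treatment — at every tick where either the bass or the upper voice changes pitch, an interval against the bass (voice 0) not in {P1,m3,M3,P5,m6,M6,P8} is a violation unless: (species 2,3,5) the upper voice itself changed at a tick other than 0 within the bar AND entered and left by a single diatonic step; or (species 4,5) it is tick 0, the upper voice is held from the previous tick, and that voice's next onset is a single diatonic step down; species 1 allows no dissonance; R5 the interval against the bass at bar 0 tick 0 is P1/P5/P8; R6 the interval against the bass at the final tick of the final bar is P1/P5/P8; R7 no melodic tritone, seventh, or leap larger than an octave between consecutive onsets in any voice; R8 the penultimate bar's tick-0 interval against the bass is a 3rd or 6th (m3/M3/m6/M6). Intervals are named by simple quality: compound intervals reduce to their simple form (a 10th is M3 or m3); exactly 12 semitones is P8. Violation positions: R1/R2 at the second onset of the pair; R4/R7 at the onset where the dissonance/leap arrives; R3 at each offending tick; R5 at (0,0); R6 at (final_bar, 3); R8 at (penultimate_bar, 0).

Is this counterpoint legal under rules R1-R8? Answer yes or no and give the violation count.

bar 0: v0=D3 v1=D4 v2=F4 v3=F4 (m3)
bar 1: v0=C3 v1=A3 v2=C4 v3=C4 (P8)
bar 2: v0=E3 v1=G3 v2=G4 v3=B3 (P5)
bar 3: v0=C3 v1=B3 v2=E4 v3=C4 (P8)
bar 4: v0=D3 v1=G3 v2=C4 v3=D4 (P8)
bar 5: v0=E3 v1=B3 v2=B3 v3=B3 (P5)
bar 6: v0=D3 v1=B3 v2=D4 v3=D4 (P8)
bar 7: v0=E3 v1=C4 v2=E4 v3=E4 (P8)
bar 8: v0=D3 v1=D4 v2=F4 v3=F4 (m3)
  R5 @ bar0.0: opens on m3
  R5 @ bar0.0: opens on m3
  R1 @ bar1.0: F4/F4 P1 -> C4/C4 P1 similar
  R2 @ bar1.0: D3/F4 m3 -> C3/C4 P8 similar
  R2 @ bar1.0: D3/F4 m3 -> C3/C4 P8 similar
  R3 @ bar2.0: G4 above B3
  R3 @ bar2.1: G4 above B3
  R3 @ bar2.2: G4 above B3
  R3 @ bar2.3: G4 above B3
  R3 @ bar3.0: E4 above C4
  R4 @ bar3.0: C3/B3 M7 untreated
  R3 @ bar3.1: E4 above C4
  R3 @ bar3.2: E4 above C4
  R3 @ bar3.3: E4 above C4
  R1 @ bar4.0: C3/C4 P8 -> D3/D4 P8 similar
  R4 @ bar4.0: D3/G3 P4 untreated
  R4 @ bar4.0: D3/C4 m7 untreated
  R2 @ bar5.0: D3/G3 P4 -> E3/B3 P5 similar
  R2 @ bar5.0: C4/D4 M2 -> B3/B3 P1 similar
  R1 @ bar6.0: B3/B3 P1 -> D4/D4 P1 similar
  R1 @ bar7.0: D3/D4 P8 -> E3/E4 P8 similar
  R1 @ bar7.0: D3/D4 P8 -> E3/E4 P8 similar
  R1 @ bar7.0: D4/D4 P1 -> E4/E4 P1 similar
  R8 @ bar7.0: penult P8 not 3rd/6th
  R8 @ bar7.0: penult P8 not 3rd/6th
  R1 @ bar8.0: E4/E4 P1 -> F4/F4 P1 similar
  R6 @ bar8.3: closes on m3
  R6 @ bar8.3: closes on m3

No (28 violations)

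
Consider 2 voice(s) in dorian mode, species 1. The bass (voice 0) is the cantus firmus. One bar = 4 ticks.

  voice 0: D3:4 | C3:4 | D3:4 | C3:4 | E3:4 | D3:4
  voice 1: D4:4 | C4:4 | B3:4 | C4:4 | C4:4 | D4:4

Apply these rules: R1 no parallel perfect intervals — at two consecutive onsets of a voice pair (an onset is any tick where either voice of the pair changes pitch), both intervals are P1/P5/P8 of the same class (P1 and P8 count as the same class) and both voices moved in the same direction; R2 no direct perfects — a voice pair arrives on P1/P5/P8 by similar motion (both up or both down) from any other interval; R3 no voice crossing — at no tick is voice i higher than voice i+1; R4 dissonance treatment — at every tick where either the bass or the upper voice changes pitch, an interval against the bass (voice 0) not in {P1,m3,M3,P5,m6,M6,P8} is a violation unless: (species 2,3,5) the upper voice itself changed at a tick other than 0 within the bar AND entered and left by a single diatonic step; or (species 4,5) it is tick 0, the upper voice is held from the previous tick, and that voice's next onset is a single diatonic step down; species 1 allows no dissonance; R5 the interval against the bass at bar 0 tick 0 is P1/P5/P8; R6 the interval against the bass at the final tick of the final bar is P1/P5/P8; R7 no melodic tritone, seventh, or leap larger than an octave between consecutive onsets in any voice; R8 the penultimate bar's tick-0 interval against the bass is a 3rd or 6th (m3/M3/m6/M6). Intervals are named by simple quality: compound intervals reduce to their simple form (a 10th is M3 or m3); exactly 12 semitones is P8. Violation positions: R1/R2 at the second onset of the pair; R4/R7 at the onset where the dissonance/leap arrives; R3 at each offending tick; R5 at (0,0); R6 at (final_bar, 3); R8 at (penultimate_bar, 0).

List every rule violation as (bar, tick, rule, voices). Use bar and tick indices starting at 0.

(1, 0, R1, (0, 1))

bar 0: v0=D3 v1=D4 downbeat P8
bar 1: v0=C3 v1=C4 downbeat P8
bar 2: v0=D3 v1=B3 downbeat M6
bar 3: v0=C3 v1=C4 downbeat P8
bar 4: v0=E3 v1=C4 downbeat m6
bar 5: v0=D3 v1=D4 downbeat P8
  -> R1 @ bar 1 tick 0 v(0, 1): D3/D4 P8 -> C3/C4 P8 similar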